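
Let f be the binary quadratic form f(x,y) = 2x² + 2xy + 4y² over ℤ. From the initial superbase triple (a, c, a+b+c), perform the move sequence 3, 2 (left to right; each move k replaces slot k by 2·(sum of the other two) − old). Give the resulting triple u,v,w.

start (2,4,8) = (f(1,0),f(0,1),f(1,1))
replace slot 3: 2·(2+4) − 8 = 4 → (2,4,4)
replace slot 2: 2·(2+4) − 4 = 8 → (2,8,4)

2,8,4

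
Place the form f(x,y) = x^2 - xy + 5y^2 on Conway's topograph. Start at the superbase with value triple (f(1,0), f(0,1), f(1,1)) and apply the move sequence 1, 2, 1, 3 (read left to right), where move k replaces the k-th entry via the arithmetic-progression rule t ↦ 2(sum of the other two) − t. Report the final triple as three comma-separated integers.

start (1,5,5) = (f(1,0),f(0,1),f(1,1))
replace slot 1: 2·(5+5) − 1 = 19 → (19,5,5)
replace slot 2: 2·(19+5) − 5 = 43 → (19,43,5)
replace slot 1: 2·(43+5) − 19 = 77 → (77,43,5)
replace slot 3: 2·(77+43) − 5 = 235 → (77,43,235)

77,43,235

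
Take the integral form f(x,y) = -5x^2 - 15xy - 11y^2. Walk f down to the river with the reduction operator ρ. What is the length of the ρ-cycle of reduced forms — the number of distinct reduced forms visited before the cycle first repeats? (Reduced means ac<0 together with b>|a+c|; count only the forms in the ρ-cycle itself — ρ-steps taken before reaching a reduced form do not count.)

D = 5, ⌊√D⌋ = 2
descent: ρ → (-11,-7,-1)
descent: ρ → (-1,1,1)  [lands on river]
river: ρ → (1,1,-1)
ρ-cycle length = 2 (tail of 2 descent steps not counted)

2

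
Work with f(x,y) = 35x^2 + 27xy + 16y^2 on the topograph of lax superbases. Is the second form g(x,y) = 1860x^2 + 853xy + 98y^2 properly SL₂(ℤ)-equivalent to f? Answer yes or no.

D₁ = -1511, D₂ = -1511
f: flip: (35,27,16)→(16,-27,35)
f: translate: b→5 (≡-27 mod 32), so (16,-27,35)→(16,5,24)
f: reduced (well bottom): (16,5,24) with a≤c, −a<b≤a
g: flip: (1860,853,98)→(98,-853,1860)
g: translate: b→-69 (≡-853 mod 196), so (98,-853,1860)→(98,-69,16)
g: flip: (98,-69,16)→(16,69,98)
g: translate: b→5 (≡69 mod 32), so (16,69,98)→(16,5,24)
g: reduced (well bottom): (16,5,24) with a≤c, −a<b≤a
reduced forms (16, 5, 24) vs (16, 5, 24) ⇒ equivalent

yes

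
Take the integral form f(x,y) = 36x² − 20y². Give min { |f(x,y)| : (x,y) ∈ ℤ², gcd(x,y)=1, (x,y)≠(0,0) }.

descent: ρ → (-20,40,16)  [lands on river]
river: ρ → (16,24,-36)
river: ρ → (-36,48,4)
river: ρ → (4,48,-36)
river: ρ → (-36,24,16)
river: ρ → (16,40,-20)
closes: descent 1, river 6
min |a| on river = 4

4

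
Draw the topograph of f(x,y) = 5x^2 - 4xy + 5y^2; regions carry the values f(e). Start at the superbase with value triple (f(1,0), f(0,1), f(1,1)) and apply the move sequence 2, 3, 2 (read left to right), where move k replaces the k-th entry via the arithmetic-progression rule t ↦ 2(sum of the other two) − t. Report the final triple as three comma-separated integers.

start (5,5,6) = (f(1,0),f(0,1),f(1,1))
replace slot 2: 2·(5+6) − 5 = 17 → (5,17,6)
replace slot 3: 2·(5+17) − 6 = 38 → (5,17,38)
replace slot 2: 2·(5+38) − 17 = 69 → (5,69,38)

5,69,38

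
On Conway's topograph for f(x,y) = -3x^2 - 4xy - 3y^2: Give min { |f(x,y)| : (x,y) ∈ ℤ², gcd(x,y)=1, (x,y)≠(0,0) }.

translate: b→-2 (≡4 mod 6), so (3,4,3)→(3,-2,2)
flip: (3,-2,2)→(2,2,3)
reduced (well bottom): (2,2,3) with a≤c, −a<b≤a
well minimum |f| = |-2| = 2 (negative-definite)

2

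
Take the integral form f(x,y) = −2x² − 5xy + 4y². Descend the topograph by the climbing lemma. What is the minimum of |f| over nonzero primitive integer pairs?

descent: ρ → (4,5,-2)  [lands on river]
river: ρ → (-2,7,1)
river: ρ → (1,7,-2)
river: ρ → (-2,5,4)
river: ρ → (4,3,-3)
river: ρ → (-3,3,4)
closes: descent 1, river 6
min |a| on river = 1

1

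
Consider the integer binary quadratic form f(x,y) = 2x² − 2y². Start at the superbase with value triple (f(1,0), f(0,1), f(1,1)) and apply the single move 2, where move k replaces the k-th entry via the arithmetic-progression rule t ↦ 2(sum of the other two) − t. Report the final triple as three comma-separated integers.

start (2,-2,0) = (f(1,0),f(0,1),f(1,1))
replace slot 2: 2·(2+0) − (-2) = 6 → (2,6,0)

2,6,0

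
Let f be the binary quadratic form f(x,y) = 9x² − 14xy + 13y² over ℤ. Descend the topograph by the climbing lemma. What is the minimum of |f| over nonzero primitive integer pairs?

translate: b→4 (≡-14 mod 18), so (9,-14,13)→(9,4,8)
flip: (9,4,8)→(8,-4,9)
reduced (well bottom): (8,-4,9) with a≤c, −a<b≤a
well minimum = a = 8

8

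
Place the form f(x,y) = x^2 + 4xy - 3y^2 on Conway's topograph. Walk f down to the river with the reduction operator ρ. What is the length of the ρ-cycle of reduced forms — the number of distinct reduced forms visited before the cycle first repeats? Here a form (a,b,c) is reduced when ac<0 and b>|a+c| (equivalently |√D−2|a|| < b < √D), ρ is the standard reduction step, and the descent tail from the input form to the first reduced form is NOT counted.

D = 28, ⌊√D⌋ = 5
river: ρ → (-3,2,2)
river: ρ → (2,2,-3)
river: ρ → (-3,4,1)
river: ρ → (1,4,-3)
ρ-cycle length = 4 (tail of 0 descent steps not counted)

4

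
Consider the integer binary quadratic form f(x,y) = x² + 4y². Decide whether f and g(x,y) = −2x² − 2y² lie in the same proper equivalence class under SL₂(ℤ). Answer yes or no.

D₁ = -16, D₂ = -16
f: reduced (well bottom): (1,0,4) with a≤c, −a<b≤a
g is negative-definite; reduce −g:
−g: reduced (well bottom): (2,0,2) with a≤c, −a<b≤a
flip sign back: reduced form of g is (-2,0,-2)
reduced forms (1, 0, 4) vs (-2, 0, -2) ⇒ inequivalent

no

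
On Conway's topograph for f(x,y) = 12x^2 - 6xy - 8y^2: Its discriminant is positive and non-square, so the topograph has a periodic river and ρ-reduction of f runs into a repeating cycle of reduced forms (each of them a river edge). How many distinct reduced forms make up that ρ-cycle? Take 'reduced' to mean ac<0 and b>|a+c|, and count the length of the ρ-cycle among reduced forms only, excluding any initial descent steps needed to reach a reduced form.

D = 420, ⌊√D⌋ = 20
descent: ρ → (-8,6,12)  [lands on river]
river: ρ → (12,18,-2)
river: ρ → (-2,18,12)
river: ρ → (12,6,-8)
river: ρ → (-8,10,10)
river: ρ → (10,10,-8)
ρ-cycle length = 6 (tail of 1 descent step not counted)

6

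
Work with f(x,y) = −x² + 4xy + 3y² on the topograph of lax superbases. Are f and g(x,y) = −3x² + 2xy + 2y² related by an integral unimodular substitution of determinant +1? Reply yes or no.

D₁ = 28, D₂ = 28
river cycle of f (length 4): (3, 2, -2), (-2, 2, 3), (3, 4, -1), (-1, 4, 3)
river cycle of g (length 4): (2, 2, -3), (-3, 4, 1), (1, 4, -3), (-3, 2, 2)
cycles differ ⇒ inequivalent

no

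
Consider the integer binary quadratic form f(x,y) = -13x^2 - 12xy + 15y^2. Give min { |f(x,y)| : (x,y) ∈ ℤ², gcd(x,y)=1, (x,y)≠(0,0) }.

descent: ρ → (15,12,-13)  [lands on river]
river: ρ → (-13,14,14)
river: ρ → (14,14,-13)
river: ρ → (-13,12,15)
river: ρ → (15,18,-10)
river: ρ → (-10,22,11)
river: ρ → (11,22,-10)
river: ρ → (-10,18,15)
closes: descent 1, river 8
min |a| on river = 10

10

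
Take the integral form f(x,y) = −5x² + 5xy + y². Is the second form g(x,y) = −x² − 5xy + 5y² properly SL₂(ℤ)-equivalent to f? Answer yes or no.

D₁ = 45, D₂ = 45
river cycle of f (length 2): (1, 5, -5), (-5, 5, 1)
river cycle of g (length 2): (5, 5, -1), (-1, 5, 5)
cycles differ ⇒ inequivalent

no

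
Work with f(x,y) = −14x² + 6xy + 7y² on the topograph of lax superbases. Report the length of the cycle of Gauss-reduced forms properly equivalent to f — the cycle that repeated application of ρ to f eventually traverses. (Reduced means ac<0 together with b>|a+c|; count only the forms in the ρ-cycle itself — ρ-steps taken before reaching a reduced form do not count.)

D = 428, ⌊√D⌋ = 20
descent: ρ → (7,8,-13)  [lands on river]
river: ρ → (-13,18,2)
river: ρ → (2,18,-13)
river: ρ → (-13,8,7)
river: ρ → (7,20,-1)
river: ρ → (-1,20,7)
ρ-cycle length = 6 (tail of 1 descent step not counted)

6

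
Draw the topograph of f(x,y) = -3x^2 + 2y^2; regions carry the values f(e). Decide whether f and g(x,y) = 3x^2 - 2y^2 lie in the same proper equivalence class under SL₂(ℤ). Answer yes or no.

D₁ = 24, D₂ = 24
river cycle of f (length 2): (2, 4, -1), (-1, 4, 2)
river cycle of g (length 2): (-2, 4, 1), (1, 4, -2)
cycles differ ⇒ inequivalent

no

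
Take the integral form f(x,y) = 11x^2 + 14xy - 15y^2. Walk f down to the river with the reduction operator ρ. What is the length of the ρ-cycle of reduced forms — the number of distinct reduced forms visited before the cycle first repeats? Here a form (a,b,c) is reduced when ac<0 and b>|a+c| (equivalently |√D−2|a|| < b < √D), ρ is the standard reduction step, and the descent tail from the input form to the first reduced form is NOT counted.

D = 856, ⌊√D⌋ = 29
river: ρ → (-15,16,10)
river: ρ → (10,24,-7)
river: ρ → (-7,18,19)
river: ρ → (19,20,-6)
river: ρ → (-6,28,3)
river: ρ → (3,26,-15)
river: ρ → (-15,4,14)
river: ρ → (14,24,-5)
river: ρ → (-5,26,9)
river: ρ → (9,28,-2)
river: ρ → (-2,28,9)
river: ρ → (9,26,-5)
river: ρ → (-5,24,14)
river: ρ → (14,4,-15)
river: ρ → (-15,26,3)
river: ρ → (3,28,-6)
river: ρ → (-6,20,19)
river: ρ → (19,18,-7)
river: ρ → (-7,24,10)
river: ρ → (10,16,-15)
river: ρ → (-15,14,11)
river: ρ → (11,8,-18)
river: ρ → (-18,28,1)
river: ρ → (1,28,-18)
river: ρ → (-18,8,11)
river: ρ → (11,14,-15)
ρ-cycle length = 26 (tail of 0 descent steps not counted)

26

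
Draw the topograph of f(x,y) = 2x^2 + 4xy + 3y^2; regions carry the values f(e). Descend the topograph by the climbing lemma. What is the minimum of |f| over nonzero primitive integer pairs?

translate: b→0 (≡4 mod 4), so (2,4,3)→(2,0,1)
flip: (2,0,1)→(1,0,2)
reduced (well bottom): (1,0,2) with a≤c, −a<b≤a
well minimum = a = 1

1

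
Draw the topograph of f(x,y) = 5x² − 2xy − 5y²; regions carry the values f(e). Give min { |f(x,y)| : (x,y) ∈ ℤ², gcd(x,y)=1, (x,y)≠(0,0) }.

descent: ρ → (-5,2,5)  [lands on river]
river: ρ → (5,8,-2)
river: ρ → (-2,8,5)
river: ρ → (5,2,-5)
river: ρ → (-5,8,2)
river: ρ → (2,8,-5)
closes: descent 1, river 6
min |a| on river = 2

2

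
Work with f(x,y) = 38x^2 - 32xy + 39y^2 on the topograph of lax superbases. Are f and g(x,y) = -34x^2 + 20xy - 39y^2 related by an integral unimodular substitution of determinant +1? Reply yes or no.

D₁ = -4904, D₂ = -4904
f: reduced (well bottom): (38,-32,39) with a≤c, −a<b≤a
g is negative-definite; reduce −g:
−g: reduced (well bottom): (34,-20,39) with a≤c, −a<b≤a
flip sign back: reduced form of g is (-34,20,-39)
reduced forms (38, -32, 39) vs (-34, 20, -39) ⇒ inequivalent

no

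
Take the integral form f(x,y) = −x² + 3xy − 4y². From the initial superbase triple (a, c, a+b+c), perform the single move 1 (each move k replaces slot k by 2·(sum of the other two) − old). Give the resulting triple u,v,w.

start (-1,-4,-2) = (f(1,0),f(0,1),f(1,1))
replace slot 1: 2·((-4)+(-2)) − (-1) = -11 → (-11,-4,-2)

-11,-4,-2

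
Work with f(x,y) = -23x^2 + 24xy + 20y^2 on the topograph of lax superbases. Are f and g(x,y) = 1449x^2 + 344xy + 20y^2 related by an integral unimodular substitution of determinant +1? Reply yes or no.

D₁ = 2416, D₂ = 2416
river cycle of f (length 44): (20, 16, -27), (-27, 38, 9), (9, 34, -35), (-35, 36, 8), (8, 44, -15), (-15, 46, 5), (5, 44, -24), (-24, 4, 25), (25, 46, -3), (-3, 44, 40), … (34 more)
river cycle of g (length 44): (20, 16, -27), (-27, 38, 9), (9, 34, -35), (-35, 36, 8), (8, 44, -15), (-15, 46, 5), (5, 44, -24), (-24, 4, 25), (25, 46, -3), (-3, 44, 40), … (34 more)
cycles coincide ⇒ equivalent

yes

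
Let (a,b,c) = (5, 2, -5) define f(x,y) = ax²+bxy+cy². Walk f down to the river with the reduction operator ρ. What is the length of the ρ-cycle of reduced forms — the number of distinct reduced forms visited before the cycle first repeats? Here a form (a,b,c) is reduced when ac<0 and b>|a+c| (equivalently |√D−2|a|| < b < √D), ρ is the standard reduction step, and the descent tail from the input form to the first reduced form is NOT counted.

D = 104, ⌊√D⌋ = 10
river: ρ → (-5,8,2)
river: ρ → (2,8,-5)
river: ρ → (-5,2,5)
river: ρ → (5,8,-2)
river: ρ → (-2,8,5)
river: ρ → (5,2,-5)
ρ-cycle length = 6 (tail of 0 descent steps not counted)

6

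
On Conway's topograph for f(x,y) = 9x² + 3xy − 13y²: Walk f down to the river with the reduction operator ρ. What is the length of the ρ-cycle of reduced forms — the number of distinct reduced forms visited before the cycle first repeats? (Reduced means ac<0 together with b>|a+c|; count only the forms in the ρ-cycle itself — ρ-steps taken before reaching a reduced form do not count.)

D = 477, ⌊√D⌋ = 21
descent: ρ → (-13,-3,9)
descent: ρ → (9,21,-1)  [lands on river]
river: ρ → (-1,21,9)
river: ρ → (9,15,-7)
river: ρ → (-7,13,11)
river: ρ → (11,9,-9)
river: ρ → (-9,9,11)
river: ρ → (11,13,-7)
river: ρ → (-7,15,9)
ρ-cycle length = 8 (tail of 2 descent steps not counted)

8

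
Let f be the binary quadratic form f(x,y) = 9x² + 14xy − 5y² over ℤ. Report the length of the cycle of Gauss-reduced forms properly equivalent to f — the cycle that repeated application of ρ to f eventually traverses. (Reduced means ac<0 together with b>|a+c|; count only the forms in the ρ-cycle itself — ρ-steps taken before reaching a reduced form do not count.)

D = 376, ⌊√D⌋ = 19
river: ρ → (-5,16,6)
river: ρ → (6,8,-13)
river: ρ → (-13,18,1)
river: ρ → (1,18,-13)
river: ρ → (-13,8,6)
river: ρ → (6,16,-5)
river: ρ → (-5,14,9)
river: ρ → (9,4,-10)
river: ρ → (-10,16,3)
river: ρ → (3,14,-15)
river: ρ → (-15,16,2)
river: ρ → (2,16,-15)
river: ρ → (-15,14,3)
river: ρ → (3,16,-10)
river: ρ → (-10,4,9)
river: ρ → (9,14,-5)
ρ-cycle length = 16 (tail of 0 descent steps not counted)

16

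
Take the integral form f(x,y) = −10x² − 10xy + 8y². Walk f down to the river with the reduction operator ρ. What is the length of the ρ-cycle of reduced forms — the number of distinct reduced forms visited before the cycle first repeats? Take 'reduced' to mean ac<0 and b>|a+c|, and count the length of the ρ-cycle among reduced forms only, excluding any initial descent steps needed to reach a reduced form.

D = 420, ⌊√D⌋ = 20
descent: ρ → (8,10,-10)  [lands on river]
river: ρ → (-10,10,8)
river: ρ → (8,6,-12)
river: ρ → (-12,18,2)
river: ρ → (2,18,-12)
river: ρ → (-12,6,8)
ρ-cycle length = 6 (tail of 1 descent step not counted)

6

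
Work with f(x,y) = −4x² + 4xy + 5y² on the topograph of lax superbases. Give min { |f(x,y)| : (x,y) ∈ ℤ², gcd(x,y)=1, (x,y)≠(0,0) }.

river: ρ → (5,6,-3)
river: ρ → (-3,6,5)
river: ρ → (5,4,-4)
river: ρ → (-4,4,5)
closes: descent 0, river 4
min |a| on river = 3

3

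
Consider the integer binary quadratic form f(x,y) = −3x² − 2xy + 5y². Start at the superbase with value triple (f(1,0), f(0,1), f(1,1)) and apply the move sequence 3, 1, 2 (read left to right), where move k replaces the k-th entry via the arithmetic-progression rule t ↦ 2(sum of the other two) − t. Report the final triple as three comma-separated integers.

start (-3,5,0) = (f(1,0),f(0,1),f(1,1))
replace slot 3: 2·((-3)+5) − 0 = 4 → (-3,5,4)
replace slot 1: 2·(5+4) − (-3) = 21 → (21,5,4)
replace slot 2: 2·(21+4) − 5 = 45 → (21,45,4)

21,45,4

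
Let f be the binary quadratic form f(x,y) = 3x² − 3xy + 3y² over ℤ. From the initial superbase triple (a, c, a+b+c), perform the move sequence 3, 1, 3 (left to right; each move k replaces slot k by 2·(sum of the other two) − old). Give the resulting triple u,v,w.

start (3,3,3) = (f(1,0),f(0,1),f(1,1))
replace slot 3: 2·(3+3) − 3 = 9 → (3,3,9)
replace slot 1: 2·(3+9) − 3 = 21 → (21,3,9)
replace slot 3: 2·(21+3) − 9 = 39 → (21,3,39)

21,3,39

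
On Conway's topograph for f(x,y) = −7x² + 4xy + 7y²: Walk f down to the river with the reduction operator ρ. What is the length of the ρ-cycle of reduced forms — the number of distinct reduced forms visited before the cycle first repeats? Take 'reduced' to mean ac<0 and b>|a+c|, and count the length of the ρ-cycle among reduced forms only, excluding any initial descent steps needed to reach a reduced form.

D = 212, ⌊√D⌋ = 14
river: ρ → (7,10,-4)
river: ρ → (-4,14,1)
river: ρ → (1,14,-4)
river: ρ → (-4,10,7)
river: ρ → (7,4,-7)
river: ρ → (-7,10,4)
river: ρ → (4,14,-1)
river: ρ → (-1,14,4)
river: ρ → (4,10,-7)
river: ρ → (-7,4,7)
ρ-cycle length = 10 (tail of 0 descent steps not counted)

10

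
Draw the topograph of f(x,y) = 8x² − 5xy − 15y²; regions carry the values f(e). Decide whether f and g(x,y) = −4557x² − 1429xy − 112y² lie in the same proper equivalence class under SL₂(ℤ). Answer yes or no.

D₁ = 505, D₂ = 505
river cycle of f (length 8): (8, 11, -12), (-12, 13, 7), (7, 15, -10), (-10, 5, 12), (12, 19, -3), (-3, 17, 18), (18, 19, -2), (-2, 21, 8)
river cycle of g (length 8): (8, 11, -12), (-12, 13, 7), (7, 15, -10), (-10, 5, 12), (12, 19, -3), (-3, 17, 18), (18, 19, -2), (-2, 21, 8)
cycles coincide ⇒ equivalent

yes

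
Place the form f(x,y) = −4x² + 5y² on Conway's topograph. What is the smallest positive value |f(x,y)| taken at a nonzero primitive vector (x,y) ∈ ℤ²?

descent: ρ → (5,0,-4)
descent: ρ → (-4,8,1)  [lands on river]
river: ρ → (1,8,-4)
closes: descent 2, river 2
min |a| on river = 1

1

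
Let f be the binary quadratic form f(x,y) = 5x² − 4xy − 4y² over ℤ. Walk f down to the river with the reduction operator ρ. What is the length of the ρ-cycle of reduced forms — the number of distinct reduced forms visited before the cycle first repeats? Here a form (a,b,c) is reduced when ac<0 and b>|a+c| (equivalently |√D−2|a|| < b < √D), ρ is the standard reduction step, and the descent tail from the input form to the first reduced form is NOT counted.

D = 96, ⌊√D⌋ = 9
descent: ρ → (-4,4,5)  [lands on river]
river: ρ → (5,6,-3)
river: ρ → (-3,6,5)
river: ρ → (5,4,-4)
ρ-cycle length = 4 (tail of 1 descent step not counted)

4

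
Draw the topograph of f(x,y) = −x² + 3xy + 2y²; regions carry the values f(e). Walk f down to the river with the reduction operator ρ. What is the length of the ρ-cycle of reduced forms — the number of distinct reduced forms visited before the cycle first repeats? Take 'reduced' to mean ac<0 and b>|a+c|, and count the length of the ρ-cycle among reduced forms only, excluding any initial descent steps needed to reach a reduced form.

D = 17, ⌊√D⌋ = 4
river: ρ → (2,1,-2)
river: ρ → (-2,3,1)
river: ρ → (1,3,-2)
river: ρ → (-2,1,2)
river: ρ → (2,3,-1)
river: ρ → (-1,3,2)
ρ-cycle length = 6 (tail of 0 descent steps not counted)

6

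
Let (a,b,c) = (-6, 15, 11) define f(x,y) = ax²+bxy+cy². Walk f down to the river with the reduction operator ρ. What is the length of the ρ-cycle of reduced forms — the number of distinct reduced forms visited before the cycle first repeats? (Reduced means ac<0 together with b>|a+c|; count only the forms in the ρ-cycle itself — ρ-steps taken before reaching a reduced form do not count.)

D = 489, ⌊√D⌋ = 22
river: ρ → (11,7,-10)
river: ρ → (-10,13,8)
river: ρ → (8,19,-4)
river: ρ → (-4,21,3)
river: ρ → (3,21,-4)
river: ρ → (-4,19,8)
river: ρ → (8,13,-10)
river: ρ → (-10,7,11)
river: ρ → (11,15,-6)
river: ρ → (-6,21,2)
river: ρ → (2,19,-16)
river: ρ → (-16,13,5)
river: ρ → (5,17,-10)
river: ρ → (-10,3,12)
river: ρ → (12,21,-1)
river: ρ → (-1,21,12)
river: ρ → (12,3,-10)
river: ρ → (-10,17,5)
river: ρ → (5,13,-16)
river: ρ → (-16,19,2)
river: ρ → (2,21,-6)
river: ρ → (-6,15,11)
ρ-cycle length = 22 (tail of 0 descent steps not counted)

22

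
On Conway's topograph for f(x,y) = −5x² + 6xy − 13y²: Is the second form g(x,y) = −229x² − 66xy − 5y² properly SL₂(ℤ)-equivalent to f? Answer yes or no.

D₁ = -224, D₂ = -224
f is negative-definite; reduce −f:
−f: translate: b→4 (≡-6 mod 10), so (5,-6,13)→(5,4,12)
−f: reduced (well bottom): (5,4,12) with a≤c, −a<b≤a
flip sign back: reduced form of f is (-5,-4,-12)
g is negative-definite; reduce −g:
−g: flip: (229,66,5)→(5,-66,229)
−g: translate: b→4 (≡-66 mod 10), so (5,-66,229)→(5,4,12)
−g: reduced (well bottom): (5,4,12) with a≤c, −a<b≤a
flip sign back: reduced form of g is (-5,-4,-12)
reduced forms (-5, -4, -12) vs (-5, -4, -12) ⇒ equivalent

yes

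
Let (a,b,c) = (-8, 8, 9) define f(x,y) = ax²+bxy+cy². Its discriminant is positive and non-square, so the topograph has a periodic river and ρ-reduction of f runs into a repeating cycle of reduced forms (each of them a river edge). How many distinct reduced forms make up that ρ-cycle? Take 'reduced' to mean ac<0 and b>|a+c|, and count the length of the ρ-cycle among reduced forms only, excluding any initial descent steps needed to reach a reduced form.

D = 352, ⌊√D⌋ = 18
river: ρ → (9,10,-7)
river: ρ → (-7,18,1)
river: ρ → (1,18,-7)
river: ρ → (-7,10,9)
river: ρ → (9,8,-8)
river: ρ → (-8,8,9)
ρ-cycle length = 6 (tail of 0 descent steps not counted)

6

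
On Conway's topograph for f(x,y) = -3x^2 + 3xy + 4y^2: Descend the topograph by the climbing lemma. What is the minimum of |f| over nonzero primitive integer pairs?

river: ρ → (4,5,-2)
river: ρ → (-2,7,1)
river: ρ → (1,7,-2)
river: ρ → (-2,5,4)
river: ρ → (4,3,-3)
river: ρ → (-3,3,4)
closes: descent 0, river 6
min |a| on river = 1

1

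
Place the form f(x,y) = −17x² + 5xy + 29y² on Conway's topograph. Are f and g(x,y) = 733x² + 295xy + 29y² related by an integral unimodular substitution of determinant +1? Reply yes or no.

D₁ = 1997, D₂ = 1997
river cycle of f (length 14): (-17, 39, 7), (7, 31, -37), (-37, 43, 1), (1, 43, -37), (-37, 31, 7), (7, 39, -17), (-17, 29, 17), (17, 39, -7), (-7, 31, 37), (37, 43, -1), … (4 more)
river cycle of g (length 14): (-17, 39, 7), (7, 31, -37), (-37, 43, 1), (1, 43, -37), (-37, 31, 7), (7, 39, -17), (-17, 29, 17), (17, 39, -7), (-7, 31, 37), (37, 43, -1), … (4 more)
cycles coincide ⇒ equivalent

yes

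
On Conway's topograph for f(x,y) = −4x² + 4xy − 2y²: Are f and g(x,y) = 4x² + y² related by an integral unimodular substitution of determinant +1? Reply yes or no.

D₁ = -16, D₂ = -16
f is negative-definite; reduce −f:
−f: translate: b→4 (≡-4 mod 8), so (4,-4,2)→(4,4,2)
−f: flip: (4,4,2)→(2,-4,4)
−f: translate: b→0 (≡-4 mod 4), so (2,-4,4)→(2,0,2)
−f: reduced (well bottom): (2,0,2) with a≤c, −a<b≤a
flip sign back: reduced form of f is (-2,0,-2)
g: flip: (4,0,1)→(1,0,4)
g: reduced (well bottom): (1,0,4) with a≤c, −a<b≤a
reduced forms (-2, 0, -2) vs (1, 0, 4) ⇒ inequivalent

no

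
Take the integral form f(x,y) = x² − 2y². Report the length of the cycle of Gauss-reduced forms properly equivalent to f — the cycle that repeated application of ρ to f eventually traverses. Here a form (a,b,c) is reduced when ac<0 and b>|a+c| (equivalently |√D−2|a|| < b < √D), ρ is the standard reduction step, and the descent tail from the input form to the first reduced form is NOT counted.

D = 8, ⌊√D⌋ = 2
descent: ρ → (-2,0,1)
descent: ρ → (1,2,-1)  [lands on river]
river: ρ → (-1,2,1)
ρ-cycle length = 2 (tail of 2 descent steps not counted)

2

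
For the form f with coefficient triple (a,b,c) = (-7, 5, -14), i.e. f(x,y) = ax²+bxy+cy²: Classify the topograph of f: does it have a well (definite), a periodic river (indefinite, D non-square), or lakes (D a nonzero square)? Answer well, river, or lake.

D = b²−4ac = 5² − 4·(-7)·(-14) = -367
D < 0 ⇒ definite ⇒ every region one sign ⇒ single well

well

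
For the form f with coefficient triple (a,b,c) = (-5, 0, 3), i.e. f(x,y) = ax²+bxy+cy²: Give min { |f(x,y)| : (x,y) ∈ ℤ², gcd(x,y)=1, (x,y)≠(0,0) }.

descent: ρ → (3,6,-2)  [lands on river]
river: ρ → (-2,6,3)
closes: descent 1, river 2
min |a| on river = 2

2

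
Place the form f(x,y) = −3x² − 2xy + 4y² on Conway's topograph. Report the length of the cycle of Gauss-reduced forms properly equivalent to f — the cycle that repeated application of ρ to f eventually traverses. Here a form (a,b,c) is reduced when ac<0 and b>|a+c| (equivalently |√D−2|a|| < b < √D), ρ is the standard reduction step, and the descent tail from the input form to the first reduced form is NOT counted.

D = 52, ⌊√D⌋ = 7
descent: ρ → (4,2,-3)  [lands on river]
river: ρ → (-3,4,3)
river: ρ → (3,2,-4)
river: ρ → (-4,6,1)
river: ρ → (1,6,-4)
river: ρ → (-4,2,3)
river: ρ → (3,4,-3)
river: ρ → (-3,2,4)
river: ρ → (4,6,-1)
river: ρ → (-1,6,4)
ρ-cycle length = 10 (tail of 1 descent step not counted)

10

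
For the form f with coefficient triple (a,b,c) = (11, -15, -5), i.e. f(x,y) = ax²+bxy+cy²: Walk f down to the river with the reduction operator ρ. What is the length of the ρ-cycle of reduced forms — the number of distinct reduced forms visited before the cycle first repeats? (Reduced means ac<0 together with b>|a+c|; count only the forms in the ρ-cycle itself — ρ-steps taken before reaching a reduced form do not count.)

D = 445, ⌊√D⌋ = 21
descent: ρ → (-5,15,11)  [lands on river]
river: ρ → (11,7,-9)
river: ρ → (-9,11,9)
river: ρ → (9,7,-11)
river: ρ → (-11,15,5)
river: ρ → (5,15,-11)
river: ρ → (-11,7,9)
river: ρ → (9,11,-9)
river: ρ → (-9,7,11)
river: ρ → (11,15,-5)
ρ-cycle length = 10 (tail of 1 descent step not counted)

10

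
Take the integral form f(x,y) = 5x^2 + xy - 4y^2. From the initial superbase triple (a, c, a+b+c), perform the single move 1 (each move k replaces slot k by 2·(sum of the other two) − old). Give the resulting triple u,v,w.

start (5,-4,2) = (f(1,0),f(0,1),f(1,1))
replace slot 1: 2·((-4)+2) − 5 = -9 → (-9,-4,2)

-9,-4,2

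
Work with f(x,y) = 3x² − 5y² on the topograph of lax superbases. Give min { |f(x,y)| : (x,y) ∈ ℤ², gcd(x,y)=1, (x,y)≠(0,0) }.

descent: ρ → (-5,0,3)
descent: ρ → (3,6,-2)  [lands on river]
river: ρ → (-2,6,3)
closes: descent 2, river 2
min |a| on river = 2

2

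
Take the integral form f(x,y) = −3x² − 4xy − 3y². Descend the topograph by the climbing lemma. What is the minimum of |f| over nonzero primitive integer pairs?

translate: b→-2 (≡4 mod 6), so (3,4,3)→(3,-2,2)
flip: (3,-2,2)→(2,2,3)
reduced (well bottom): (2,2,3) with a≤c, −a<b≤a
well minimum |f| = |-2| = 2 (negative-definite)

2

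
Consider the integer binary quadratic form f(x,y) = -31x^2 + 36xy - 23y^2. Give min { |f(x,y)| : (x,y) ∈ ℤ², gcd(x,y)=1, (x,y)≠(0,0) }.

translate: b→26 (≡-36 mod 62), so (31,-36,23)→(31,26,18)
flip: (31,26,18)→(18,-26,31)
translate: b→10 (≡-26 mod 36), so (18,-26,31)→(18,10,23)
reduced (well bottom): (18,10,23) with a≤c, −a<b≤a
well minimum |f| = |-18| = 18 (negative-definite)

18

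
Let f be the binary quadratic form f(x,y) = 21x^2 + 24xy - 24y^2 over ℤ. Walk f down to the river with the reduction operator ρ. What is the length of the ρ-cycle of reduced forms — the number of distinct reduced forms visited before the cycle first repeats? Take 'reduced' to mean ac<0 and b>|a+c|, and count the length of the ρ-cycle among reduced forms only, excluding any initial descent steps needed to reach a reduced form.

D = 2592, ⌊√D⌋ = 50
river: ρ → (-24,24,21)
river: ρ → (21,18,-27)
river: ρ → (-27,36,12)
river: ρ → (12,36,-27)
river: ρ → (-27,18,21)
river: ρ → (21,24,-24)
ρ-cycle length = 6 (tail of 0 descent steps not counted)

6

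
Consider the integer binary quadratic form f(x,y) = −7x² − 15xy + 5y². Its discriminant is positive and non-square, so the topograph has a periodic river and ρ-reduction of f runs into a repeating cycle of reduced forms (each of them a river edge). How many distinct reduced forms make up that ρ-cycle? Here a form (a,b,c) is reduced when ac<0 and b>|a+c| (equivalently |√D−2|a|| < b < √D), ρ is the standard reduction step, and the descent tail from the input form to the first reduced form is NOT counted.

D = 365, ⌊√D⌋ = 19
descent: ρ → (5,15,-7)  [lands on river]
river: ρ → (-7,13,7)
river: ρ → (7,15,-5)
river: ρ → (-5,15,7)
river: ρ → (7,13,-7)
river: ρ → (-7,15,5)
ρ-cycle length = 6 (tail of 1 descent step not counted)

6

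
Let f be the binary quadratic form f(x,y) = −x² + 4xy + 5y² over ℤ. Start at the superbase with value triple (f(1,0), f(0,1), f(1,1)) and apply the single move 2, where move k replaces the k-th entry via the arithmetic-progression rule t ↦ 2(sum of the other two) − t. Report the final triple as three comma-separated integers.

start (-1,5,8) = (f(1,0),f(0,1),f(1,1))
replace slot 2: 2·((-1)+8) − 5 = 9 → (-1,9,8)

-1,9,8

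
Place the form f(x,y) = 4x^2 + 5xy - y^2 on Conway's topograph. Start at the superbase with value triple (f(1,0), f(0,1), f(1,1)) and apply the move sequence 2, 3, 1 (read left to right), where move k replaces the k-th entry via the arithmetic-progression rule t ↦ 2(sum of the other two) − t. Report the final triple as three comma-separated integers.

start (4,-1,8) = (f(1,0),f(0,1),f(1,1))
replace slot 2: 2·(4+8) − (-1) = 25 → (4,25,8)
replace slot 3: 2·(4+25) − 8 = 50 → (4,25,50)
replace slot 1: 2·(25+50) − 4 = 146 → (146,25,50)

146,25,50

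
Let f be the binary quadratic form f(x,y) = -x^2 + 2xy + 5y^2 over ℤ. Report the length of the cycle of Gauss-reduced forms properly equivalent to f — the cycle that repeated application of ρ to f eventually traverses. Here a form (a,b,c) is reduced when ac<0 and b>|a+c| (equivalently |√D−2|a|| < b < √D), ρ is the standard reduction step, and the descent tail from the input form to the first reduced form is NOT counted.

D = 24, ⌊√D⌋ = 4
descent: ρ → (5,-2,-1)
descent: ρ → (-1,4,2)  [lands on river]
river: ρ → (2,4,-1)
ρ-cycle length = 2 (tail of 2 descent steps not counted)

2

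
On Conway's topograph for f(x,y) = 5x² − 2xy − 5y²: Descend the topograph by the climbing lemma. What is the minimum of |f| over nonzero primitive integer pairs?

descent: ρ → (-5,2,5)  [lands on river]
river: ρ → (5,8,-2)
river: ρ → (-2,8,5)
river: ρ → (5,2,-5)
river: ρ → (-5,8,2)
river: ρ → (2,8,-5)
closes: descent 1, river 6
min |a| on river = 2

2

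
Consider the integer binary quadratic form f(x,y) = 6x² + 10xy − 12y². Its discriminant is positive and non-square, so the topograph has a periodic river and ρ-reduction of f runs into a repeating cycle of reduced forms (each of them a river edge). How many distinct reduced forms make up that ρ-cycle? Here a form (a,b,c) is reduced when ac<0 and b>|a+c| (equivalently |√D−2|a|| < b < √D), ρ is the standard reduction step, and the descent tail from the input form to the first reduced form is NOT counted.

D = 388, ⌊√D⌋ = 19
river: ρ → (-12,14,4)
river: ρ → (4,18,-4)
river: ρ → (-4,14,12)
river: ρ → (12,10,-6)
river: ρ → (-6,14,8)
river: ρ → (8,18,-2)
river: ρ → (-2,18,8)
river: ρ → (8,14,-6)
river: ρ → (-6,10,12)
river: ρ → (12,14,-4)
river: ρ → (-4,18,4)
river: ρ → (4,14,-12)
river: ρ → (-12,10,6)
river: ρ → (6,14,-8)
river: ρ → (-8,18,2)
river: ρ → (2,18,-8)
river: ρ → (-8,14,6)
river: ρ → (6,10,-12)
ρ-cycle length = 18 (tail of 0 descent steps not counted)

18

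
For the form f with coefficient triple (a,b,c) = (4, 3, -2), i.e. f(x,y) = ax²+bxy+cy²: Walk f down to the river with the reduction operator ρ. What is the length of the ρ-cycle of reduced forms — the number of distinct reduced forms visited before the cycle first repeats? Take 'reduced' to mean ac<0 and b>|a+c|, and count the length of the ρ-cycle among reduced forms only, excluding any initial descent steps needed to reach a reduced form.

D = 41, ⌊√D⌋ = 6
river: ρ → (-2,5,2)
river: ρ → (2,3,-4)
river: ρ → (-4,5,1)
river: ρ → (1,5,-4)
river: ρ → (-4,3,2)
river: ρ → (2,5,-2)
river: ρ → (-2,3,4)
river: ρ → (4,5,-1)
river: ρ → (-1,5,4)
river: ρ → (4,3,-2)
ρ-cycle length = 10 (tail of 0 descent steps not counted)

10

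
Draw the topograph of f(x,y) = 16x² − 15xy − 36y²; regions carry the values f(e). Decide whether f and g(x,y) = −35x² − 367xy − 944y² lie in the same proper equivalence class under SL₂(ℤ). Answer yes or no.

D₁ = 2529, D₂ = 2529
river cycle of f (length 52): (16, 49, -2), (-2, 47, 40), (40, 33, -9), (-9, 39, 28), (28, 17, -20), (-20, 23, 25), (25, 27, -18), (-18, 45, 7), (7, 39, -36), (-36, 33, 10), … (42 more)
river cycle of g (length 52): (16, 49, -2), (-2, 47, 40), (40, 33, -9), (-9, 39, 28), (28, 17, -20), (-20, 23, 25), (25, 27, -18), (-18, 45, 7), (7, 39, -36), (-36, 33, 10), … (42 more)
cycles coincide ⇒ equivalent

yes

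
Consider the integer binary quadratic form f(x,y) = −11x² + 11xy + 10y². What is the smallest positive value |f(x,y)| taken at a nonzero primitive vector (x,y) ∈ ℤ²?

river: ρ → (10,9,-12)
river: ρ → (-12,15,7)
river: ρ → (7,13,-14)
river: ρ → (-14,15,6)
river: ρ → (6,21,-5)
river: ρ → (-5,19,10)
river: ρ → (10,21,-3)
river: ρ → (-3,21,10)
river: ρ → (10,19,-5)
river: ρ → (-5,21,6)
river: ρ → (6,15,-14)
river: ρ → (-14,13,7)
river: ρ → (7,15,-12)
river: ρ → (-12,9,10)
river: ρ → (10,11,-11)
river: ρ → (-11,11,10)
closes: descent 0, river 16
min |a| on river = 3

3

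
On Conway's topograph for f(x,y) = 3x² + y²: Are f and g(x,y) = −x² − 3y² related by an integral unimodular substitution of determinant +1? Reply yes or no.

D₁ = -12, D₂ = -12
f: flip: (3,0,1)→(1,0,3)
f: reduced (well bottom): (1,0,3) with a≤c, −a<b≤a
g is negative-definite; reduce −g:
−g: reduced (well bottom): (1,0,3) with a≤c, −a<b≤a
flip sign back: reduced form of g is (-1,0,-3)
reduced forms (1, 0, 3) vs (-1, 0, -3) ⇒ inequivalent

no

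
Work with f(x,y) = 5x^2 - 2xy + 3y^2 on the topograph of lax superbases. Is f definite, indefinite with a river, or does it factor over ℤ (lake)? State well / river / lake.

D = b²−4ac = (-2)² − 4·5·3 = -56
D < 0 ⇒ definite ⇒ every region one sign ⇒ single well

well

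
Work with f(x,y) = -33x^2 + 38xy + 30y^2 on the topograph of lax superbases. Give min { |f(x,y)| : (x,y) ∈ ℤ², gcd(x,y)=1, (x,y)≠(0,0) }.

river: ρ → (30,22,-41)
river: ρ → (-41,60,11)
river: ρ → (11,72,-5)
river: ρ → (-5,68,39)
river: ρ → (39,10,-34)
river: ρ → (-34,58,15)
river: ρ → (15,62,-26)
river: ρ → (-26,42,35)
river: ρ → (35,28,-33)
river: ρ → (-33,38,30)
closes: descent 0, river 10
min |a| on river = 5

5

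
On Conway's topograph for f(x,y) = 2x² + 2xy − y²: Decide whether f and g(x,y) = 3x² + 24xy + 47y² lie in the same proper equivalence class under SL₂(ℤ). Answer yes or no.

D₁ = 12, D₂ = 12
river cycle of f (length 2): (-1, 2, 2), (2, 2, -1)
river cycle of g (length 2): (-1, 2, 2), (2, 2, -1)
cycles coincide ⇒ equivalent

yes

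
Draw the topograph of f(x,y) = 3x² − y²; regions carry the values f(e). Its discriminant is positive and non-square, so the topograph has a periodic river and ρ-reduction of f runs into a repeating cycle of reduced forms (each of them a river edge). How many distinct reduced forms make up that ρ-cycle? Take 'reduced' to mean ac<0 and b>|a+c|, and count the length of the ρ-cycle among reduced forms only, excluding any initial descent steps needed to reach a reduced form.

D = 12, ⌊√D⌋ = 3
descent: ρ → (-1,2,2)  [lands on river]
river: ρ → (2,2,-1)
ρ-cycle length = 2 (tail of 1 descent step not counted)

2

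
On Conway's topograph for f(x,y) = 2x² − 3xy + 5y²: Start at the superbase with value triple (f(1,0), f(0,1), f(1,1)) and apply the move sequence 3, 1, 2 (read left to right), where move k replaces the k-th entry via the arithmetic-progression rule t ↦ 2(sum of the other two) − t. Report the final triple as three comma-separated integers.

start (2,5,4) = (f(1,0),f(0,1),f(1,1))
replace slot 3: 2·(2+5) − 4 = 10 → (2,5,10)
replace slot 1: 2·(5+10) − 2 = 28 → (28,5,10)
replace slot 2: 2·(28+10) − 5 = 71 → (28,71,10)

28,71,10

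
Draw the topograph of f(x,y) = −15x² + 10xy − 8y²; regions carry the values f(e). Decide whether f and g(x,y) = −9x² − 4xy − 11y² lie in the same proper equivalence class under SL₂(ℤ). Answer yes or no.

D₁ = -380, D₂ = -380
f is negative-definite; reduce −f:
−f: flip: (15,-10,8)→(8,10,15)
−f: translate: b→-6 (≡10 mod 16), so (8,10,15)→(8,-6,13)
−f: reduced (well bottom): (8,-6,13) with a≤c, −a<b≤a
flip sign back: reduced form of f is (-8,6,-13)
g is negative-definite; reduce −g:
−g: reduced (well bottom): (9,4,11) with a≤c, −a<b≤a
flip sign back: reduced form of g is (-9,-4,-11)
reduced forms (-8, 6, -13) vs (-9, -4, -11) ⇒ inequivalent

no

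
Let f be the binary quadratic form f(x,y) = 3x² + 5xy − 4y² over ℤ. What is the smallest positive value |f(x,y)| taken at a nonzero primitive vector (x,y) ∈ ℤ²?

river: ρ → (-4,3,4)
river: ρ → (4,5,-3)
river: ρ → (-3,7,2)
river: ρ → (2,5,-6)
river: ρ → (-6,7,1)
river: ρ → (1,7,-6)
river: ρ → (-6,5,2)
river: ρ → (2,7,-3)
river: ρ → (-3,5,4)
river: ρ → (4,3,-4)
river: ρ → (-4,5,3)
river: ρ → (3,7,-2)
river: ρ → (-2,5,6)
river: ρ → (6,7,-1)
river: ρ → (-1,7,6)
river: ρ → (6,5,-2)
river: ρ → (-2,7,3)
river: ρ → (3,5,-4)
closes: descent 0, river 18
min |a| on river = 1

1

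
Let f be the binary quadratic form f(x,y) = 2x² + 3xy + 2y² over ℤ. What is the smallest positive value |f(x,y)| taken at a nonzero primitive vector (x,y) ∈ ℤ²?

translate: b→-1 (≡3 mod 4), so (2,3,2)→(2,-1,1)
flip: (2,-1,1)→(1,1,2)
reduced (well bottom): (1,1,2) with a≤c, −a<b≤a
well minimum = a = 1

1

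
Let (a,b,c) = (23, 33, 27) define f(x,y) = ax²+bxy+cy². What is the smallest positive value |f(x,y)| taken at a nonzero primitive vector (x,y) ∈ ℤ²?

translate: b→-13 (≡33 mod 46), so (23,33,27)→(23,-13,17)
flip: (23,-13,17)→(17,13,23)
reduced (well bottom): (17,13,23) with a≤c, −a<b≤a
well minimum = a = 17

17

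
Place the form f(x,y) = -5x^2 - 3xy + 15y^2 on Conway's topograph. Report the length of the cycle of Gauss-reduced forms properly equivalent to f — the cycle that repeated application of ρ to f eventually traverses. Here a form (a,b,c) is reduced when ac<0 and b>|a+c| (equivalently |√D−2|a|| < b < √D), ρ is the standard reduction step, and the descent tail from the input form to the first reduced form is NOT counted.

D = 309, ⌊√D⌋ = 17
descent: ρ → (15,3,-5)
descent: ρ → (-5,17,1)  [lands on river]
river: ρ → (1,17,-5)
river: ρ → (-5,13,7)
river: ρ → (7,15,-3)
river: ρ → (-3,15,7)
river: ρ → (7,13,-5)
ρ-cycle length = 6 (tail of 2 descent steps not counted)

6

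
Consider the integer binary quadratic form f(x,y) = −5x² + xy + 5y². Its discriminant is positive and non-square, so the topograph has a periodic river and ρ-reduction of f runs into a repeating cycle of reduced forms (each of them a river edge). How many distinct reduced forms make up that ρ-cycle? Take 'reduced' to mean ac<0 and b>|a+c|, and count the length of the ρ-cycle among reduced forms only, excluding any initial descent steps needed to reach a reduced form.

D = 101, ⌊√D⌋ = 10
river: ρ → (5,9,-1)
river: ρ → (-1,9,5)
river: ρ → (5,1,-5)
river: ρ → (-5,9,1)
river: ρ → (1,9,-5)
river: ρ → (-5,1,5)
ρ-cycle length = 6 (tail of 0 descent steps not counted)

6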